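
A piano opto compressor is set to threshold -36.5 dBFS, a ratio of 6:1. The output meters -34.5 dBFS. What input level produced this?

-24.5 dBFS

That's 2 dB above the -36.5 dBFS threshold.
Undo the ratio: input overshoot = 2 × 6 = 12 dB, giving input = -24.5 dBFS.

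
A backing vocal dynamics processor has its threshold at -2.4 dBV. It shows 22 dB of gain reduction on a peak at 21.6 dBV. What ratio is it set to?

Input overshoot = 21.6 − (-2.4) = 24 dB.
Output overshoot = 24 − 22 = 2 dB.
Ratio = input overshoot / output overshoot = 24 / 2 = 12.

12:1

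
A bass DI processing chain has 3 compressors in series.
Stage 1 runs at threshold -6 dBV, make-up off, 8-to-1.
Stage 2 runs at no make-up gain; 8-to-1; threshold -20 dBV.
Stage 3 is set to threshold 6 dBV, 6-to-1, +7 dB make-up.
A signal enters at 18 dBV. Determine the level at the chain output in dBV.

-10.875 dBV

Stage 1: overshoot 24 dB → 24/8 = 3 dB → -3 dBV.
Stage 2: 17 dB above -20 dBV, reduced 8:1 to 2.125 dB above → -17.875 dBV.
Stage 3: -17.875 dBV ≤ 6 dBV, so stage 3 doesn't engage; make-up brings it to -10.875 dBV.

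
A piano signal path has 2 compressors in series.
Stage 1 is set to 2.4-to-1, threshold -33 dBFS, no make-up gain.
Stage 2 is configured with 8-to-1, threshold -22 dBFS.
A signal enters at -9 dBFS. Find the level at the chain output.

Stage 1: -9 dBFS is 24 dB over -33 dBFS; at 2.4:1 that becomes 10 dB over, giving -23 dBFS.
Stage 2: below threshold (-23 ≤ -22); passes unchanged; output -23 dBFS.

-23 dBFS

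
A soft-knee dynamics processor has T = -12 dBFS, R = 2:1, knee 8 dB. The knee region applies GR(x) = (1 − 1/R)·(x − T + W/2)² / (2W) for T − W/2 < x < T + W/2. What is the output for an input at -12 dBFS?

x − T + W/2 = -12 − (-12) + 4 = 4.
GR = (1 − 1/2) × 4² / 16 = 0.5 × 16 / 16 = 0.5 dB.
Output = -12 − 0.5 = -12.5 dBFS.

-12.5 dBFS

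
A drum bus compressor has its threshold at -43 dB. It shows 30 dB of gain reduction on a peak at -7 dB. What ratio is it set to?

6:1

Input overshoot = -7 − (-43) = 36 dB.
Output overshoot = 36 − 30 = 6 dB.
Ratio = input overshoot / output overshoot = 36 / 6 = 6.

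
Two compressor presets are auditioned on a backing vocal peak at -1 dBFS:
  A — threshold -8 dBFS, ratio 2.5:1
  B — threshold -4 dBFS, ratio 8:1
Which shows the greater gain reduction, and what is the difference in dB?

A, by 1.575 dB

A: 7 dB over, compressed to 2.8 dB over, so 4.2 dB of GR.
B: 3 dB over, compressed to 0.375 dB over, so 2.625 dB of GR.
Difference: 1.575 dB in favour of A.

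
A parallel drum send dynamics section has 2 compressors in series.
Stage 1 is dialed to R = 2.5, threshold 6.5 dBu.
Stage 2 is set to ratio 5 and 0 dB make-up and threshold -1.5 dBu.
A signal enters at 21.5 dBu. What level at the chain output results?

1.3 dBu

Stage 1: overshoot 15 dB → 15/2.5 = 6 dB → 12.5 dBu.
Stage 2: overshoot 14 dB → 14/5 = 2.8 dB → 1.3 dBu.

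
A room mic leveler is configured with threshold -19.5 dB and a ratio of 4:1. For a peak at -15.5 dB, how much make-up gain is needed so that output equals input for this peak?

3 dB

The peak compresses to -19.5 + 4/4 = -18.5 dB.
To reach -15.5 dB requires -15.5 − (-18.5) = 3 dB of make-up.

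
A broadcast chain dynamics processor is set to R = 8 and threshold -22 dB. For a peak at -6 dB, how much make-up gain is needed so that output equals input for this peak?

The peak compresses to -22 + 16/8 = -20 dB.
To reach -6 dB requires -6 − (-20) = 14 dB of make-up.

14 dB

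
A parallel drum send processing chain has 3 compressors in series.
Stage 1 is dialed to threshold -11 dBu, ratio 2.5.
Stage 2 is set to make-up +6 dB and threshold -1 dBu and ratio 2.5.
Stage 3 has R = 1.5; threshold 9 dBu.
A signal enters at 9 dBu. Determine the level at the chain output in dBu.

Stage 1: 9 dBu is 20 dB over -11 dBu; at 2.5:1 that becomes 8 dB over, giving -3 dBu.
Stage 2: -3 dBu is at or below the -1 dBu threshold — no compression; make-up brings it to 3 dBu.
Stage 3: below threshold (3 ≤ 9); passes unchanged; output 3 dBu.

3 dBu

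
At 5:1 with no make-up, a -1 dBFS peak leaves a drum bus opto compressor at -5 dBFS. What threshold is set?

Input is 5 dB above T (since output overshoot × R = input overshoot: (-5 − T)·5 = -1 − T gives T = -6 dBFS).
Check: -6 + (-1 − (-6))/5 = -6 + 1 = -5 dBFS. ✓

-6 dBFS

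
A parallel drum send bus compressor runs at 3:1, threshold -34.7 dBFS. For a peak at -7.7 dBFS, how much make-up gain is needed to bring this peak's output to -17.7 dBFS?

Without make-up, output = threshold + overshoot/3 = -34.7 + 9 = -25.7 dBFS.
Gap to target: 8 dB.

8 dB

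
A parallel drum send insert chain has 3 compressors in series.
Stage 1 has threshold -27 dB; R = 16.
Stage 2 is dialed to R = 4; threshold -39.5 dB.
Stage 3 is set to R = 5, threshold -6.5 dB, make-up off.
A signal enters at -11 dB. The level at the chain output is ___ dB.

Stage 1: -11 dB is 16 dB over -27 dB; at 16:1 that becomes 1 dB over, giving -26 dB.
Stage 2: 13.5 dB above -39.5 dB, reduced 4:1 to 3.375 dB above → -36.125 dB.
Stage 3: -36.125 dB is at or below the -6.5 dB threshold — no compression; output -36.125 dB.

-36.125 dB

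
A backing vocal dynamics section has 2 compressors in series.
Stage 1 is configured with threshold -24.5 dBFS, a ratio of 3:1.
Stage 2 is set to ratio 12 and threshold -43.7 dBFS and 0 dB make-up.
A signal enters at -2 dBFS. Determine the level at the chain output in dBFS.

Stage 1: -2 dBFS is 22.5 dB over -24.5 dBFS; at 3:1 that becomes 7.5 dB over, giving -17 dBFS.
Stage 2: overshoot 26.7 dB → 26.7/12 = 2.225 dB → -41.475 dBFS.

-41.475 dBFS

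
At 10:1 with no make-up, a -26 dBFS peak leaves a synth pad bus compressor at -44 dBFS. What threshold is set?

-46 dBFS

Let T be the threshold. Output overshoot = (input overshoot)/R, so -44 − T = (-26 − T)/10.
10·(-44 − T) = -26 − T → 9·T = -440 − (-26) = -414.
T = -414/9 = -46 dBFS.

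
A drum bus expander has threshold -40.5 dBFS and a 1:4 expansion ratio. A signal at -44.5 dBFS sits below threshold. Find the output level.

Undershoot = (-40.5) − (-44.5) = 4 dB.
At 1:4, that expands to 16 dB under threshold.
Output = -40.5 − 16 = -56.5 dBFS.

-56.5 dBFS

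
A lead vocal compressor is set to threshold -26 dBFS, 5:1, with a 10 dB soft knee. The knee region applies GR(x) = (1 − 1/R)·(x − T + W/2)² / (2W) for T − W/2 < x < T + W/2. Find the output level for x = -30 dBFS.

x − T + W/2 = -30 − (-26) + 5 = 1.
GR = (1 − 1/5) × 1² / 20 = 0.8 × 1 / 20 = 0.04 dB.
Output = -30 − 0.04 = -30.04 dBFS.

-30.04 dBFS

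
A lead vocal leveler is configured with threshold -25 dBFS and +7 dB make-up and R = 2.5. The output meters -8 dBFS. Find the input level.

0 dBFS

Stripping the +7 dB make-up gives -15 dBFS at the gain stage.
That's 10 dB above the -25 dBFS threshold.
Input overshoot = R × output overshoot = 25 dB → input = -25 + 25 = 0 dBFS.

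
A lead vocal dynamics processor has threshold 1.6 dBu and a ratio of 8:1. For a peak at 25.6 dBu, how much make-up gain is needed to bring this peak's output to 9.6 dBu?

Overshoot 24 dB → 24/8 = 3 dB after compression, so the compressed level is 1.6 + 3 = 4.6 dBu.
Make-up = target − compressed = 9.6 − 4.6 = 5 dB.

5 dB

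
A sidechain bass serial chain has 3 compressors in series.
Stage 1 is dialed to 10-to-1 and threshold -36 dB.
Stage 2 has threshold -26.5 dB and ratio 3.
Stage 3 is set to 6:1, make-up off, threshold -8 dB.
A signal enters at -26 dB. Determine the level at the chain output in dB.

-35 dB

Stage 1: overshoot 10 dB → 10/10 = 1 dB → -35 dB.
Stage 2: -35 dB is at or below the -26.5 dB threshold — no compression; output -35 dB.
Stage 3: -35 dB is at or below the -8 dB threshold — no compression; output -35 dB.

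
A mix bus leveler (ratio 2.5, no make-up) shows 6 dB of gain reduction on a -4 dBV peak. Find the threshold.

-14 dBV

Gain reduction = -4 − (-10) = 6 dB; output overshoot = GR / (R − 1) = 6 / 1.5 = 4 dB.
Threshold = output − output overshoot = -10 − 4 = -14 dBV.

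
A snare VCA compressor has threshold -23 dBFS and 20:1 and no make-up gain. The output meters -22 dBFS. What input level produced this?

-3 dBFS

Post-compression overshoot = -22 − (-23) = 1 dB.
Input overshoot = R × output overshoot = 20 dB → input = -23 + 20 = -3 dBFS.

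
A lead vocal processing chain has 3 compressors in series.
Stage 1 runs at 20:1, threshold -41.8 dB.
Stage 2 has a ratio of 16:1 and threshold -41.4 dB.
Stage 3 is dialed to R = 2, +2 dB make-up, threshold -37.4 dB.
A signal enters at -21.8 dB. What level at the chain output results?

Stage 1: -21.8 dB is 20 dB over -41.8 dB; at 20:1 that becomes 1 dB over, giving -40.8 dB.
Stage 2: 0.6 dB above -41.4 dB, reduced 16:1 to 0.0375 dB above → -41.3625 dB.
Stage 3: below threshold (-41.3625 ≤ -37.4); passes unchanged; make-up brings it to -39.3625 dB.

-39.3625 dB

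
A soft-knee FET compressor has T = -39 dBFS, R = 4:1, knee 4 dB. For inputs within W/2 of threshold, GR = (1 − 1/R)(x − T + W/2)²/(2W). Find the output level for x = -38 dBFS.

-38.84375 dBFS

x − T + W/2 = -38 − (-39) + 2 = 3.
GR = (1 − 1/4) × 3² / 8 = 0.75 × 9 / 8 = 0.84375 dB.
Output = -38 − 0.84375 = -38.84375 dBFS.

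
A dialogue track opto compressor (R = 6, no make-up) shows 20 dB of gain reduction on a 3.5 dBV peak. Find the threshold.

-20.5 dBV

Gain reduction = 3.5 − (-16.5) = 20 dB; output overshoot = GR / (R − 1) = 20 / 5 = 4 dB.
Threshold = output − output overshoot = -16.5 − 4 = -20.5 dBV.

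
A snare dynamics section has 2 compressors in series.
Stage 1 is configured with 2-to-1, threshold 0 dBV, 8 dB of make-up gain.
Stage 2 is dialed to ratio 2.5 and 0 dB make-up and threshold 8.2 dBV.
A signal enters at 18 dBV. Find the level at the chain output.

11.72 dBV

Stage 1: 18 dB above 0 dBV, reduced 2:1 to 9 dB above → 9 dBV; +8 dB make-up → 17 dBV.
Stage 2: overshoot 8.8 dB → 8.8/2.5 = 3.52 dB → 11.72 dBV.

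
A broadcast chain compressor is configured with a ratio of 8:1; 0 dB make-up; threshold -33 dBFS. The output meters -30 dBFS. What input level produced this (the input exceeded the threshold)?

-9 dBFS

That's 3 dB above the -33 dBFS threshold.
Before 8:1 compression the overshoot was 3 × 8 = 24 dB, so input = -33 + 24 = -9 dBFS.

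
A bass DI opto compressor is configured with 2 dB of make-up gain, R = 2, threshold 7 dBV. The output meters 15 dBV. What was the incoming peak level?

Stripping the +2 dB make-up gives 13 dBV at the gain stage.
Post-compression overshoot = 13 − 7 = 6 dB.
Undo the ratio: input overshoot = 6 × 2 = 12 dB, giving input = 19 dBV.

19 dBV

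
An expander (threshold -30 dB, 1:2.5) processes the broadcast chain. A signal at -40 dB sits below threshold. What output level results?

Undershoot = (-30) − (-40) = 10 dB.
At 1:2.5, that expands to 25 dB under threshold.
Output = -30 − 25 = -55 dB.

-55 dB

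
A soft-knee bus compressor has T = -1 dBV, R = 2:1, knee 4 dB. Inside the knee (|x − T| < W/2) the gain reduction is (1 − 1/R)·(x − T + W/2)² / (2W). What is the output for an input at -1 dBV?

-1.25 dBV

x − T + W/2 = -1 − (-1) + 2 = 2.
GR = (1 − 1/2) × 2² / 8 = 0.5 × 4 / 8 = 0.25 dB.
Output = -1 − 0.25 = -1.25 dBV.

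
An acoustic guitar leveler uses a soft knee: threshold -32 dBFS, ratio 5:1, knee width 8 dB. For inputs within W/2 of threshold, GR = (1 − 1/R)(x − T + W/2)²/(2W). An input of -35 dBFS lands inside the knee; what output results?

x − T + W/2 = -35 − (-32) + 4 = 1.
GR = (1 − 1/5) × 1² / 16 = 0.8 × 1 / 16 = 0.05 dB.
Output = -35 − 0.05 = -35.05 dBFS.

-35.05 dBFS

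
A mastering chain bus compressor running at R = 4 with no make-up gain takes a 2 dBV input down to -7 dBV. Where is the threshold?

Input is 12 dB above T (since output overshoot × R = input overshoot: (-7 − T)·4 = 2 − T gives T = -10 dBV).
Check: -10 + (2 − (-10))/4 = -10 + 3 = -7 dBV. ✓

-10 dBV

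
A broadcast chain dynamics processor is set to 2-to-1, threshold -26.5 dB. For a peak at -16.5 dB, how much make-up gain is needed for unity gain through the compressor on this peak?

Without make-up, output = threshold + overshoot/2 = -26.5 + 5 = -21.5 dB.
Gap to target: 5 dB.

5 dB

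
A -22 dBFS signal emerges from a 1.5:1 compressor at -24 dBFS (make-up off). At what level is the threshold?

Gain reduction = -22 − (-24) = 2 dB; output overshoot = GR / (R − 1) = 2 / 0.5 = 4 dB.
Threshold = output − output overshoot = -24 − 4 = -28 dBFS.

-28 dBFS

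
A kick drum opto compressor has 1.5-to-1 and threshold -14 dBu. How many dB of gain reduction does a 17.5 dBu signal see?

10.5 dB

The signal is 31.5 dB above threshold.
At 1.5:1, output sits 31.5/1.5 = 21 dB above threshold.
So the signal is attenuated by 31.5 − 21 = 10.5 dB.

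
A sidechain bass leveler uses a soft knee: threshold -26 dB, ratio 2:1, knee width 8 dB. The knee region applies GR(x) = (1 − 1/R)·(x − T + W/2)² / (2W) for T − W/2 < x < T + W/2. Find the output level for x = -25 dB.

x − T + W/2 = -25 − (-26) + 4 = 5.
GR = (1 − 1/2) × 5² / 16 = 0.5 × 25 / 16 = 0.78125 dB.
Output = -25 − 0.78125 = -25.78125 dB.

-25.78125 dB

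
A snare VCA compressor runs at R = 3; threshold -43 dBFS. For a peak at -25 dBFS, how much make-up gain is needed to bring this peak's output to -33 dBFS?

The peak compresses to -43 + 18/3 = -37 dBFS.
To reach -33 dBFS requires -33 − (-37) = 4 dB of make-up.

4 dB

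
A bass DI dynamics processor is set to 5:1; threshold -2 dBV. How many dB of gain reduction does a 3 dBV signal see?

4 dB

Overshoot = 3 − (-2) = 5 dB.
At 5:1, output sits 5/5 = 1 dB above threshold.
Gain reduction = 5 − 1 = 4 dB.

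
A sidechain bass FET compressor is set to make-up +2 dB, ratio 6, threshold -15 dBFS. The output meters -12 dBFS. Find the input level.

Before make-up, the level was -12 − 2 = -14 dBFS.
The compressed level sits -14 − (-15) = 1 dB over threshold.
Before 6:1 compression the overshoot was 1 × 6 = 6 dB, so input = -15 + 6 = -9 dBFS.

-9 dBFS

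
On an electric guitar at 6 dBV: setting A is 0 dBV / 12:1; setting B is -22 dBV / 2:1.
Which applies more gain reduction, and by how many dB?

A: GR = 6 − 6/12 = 5.5 dB.
B: GR = 28 − 28/2 = 14 dB.
B applies 8.5 dB more gain reduction.

B, by 8.5 dB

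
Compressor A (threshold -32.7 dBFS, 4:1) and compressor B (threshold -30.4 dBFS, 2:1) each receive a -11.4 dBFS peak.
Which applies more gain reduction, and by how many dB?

A: 21.3 dB over, compressed to 5.325 dB over, so 15.975 dB of GR.
B: 19 dB over, compressed to 9.5 dB over, so 9.5 dB of GR.
A reduces 6.475 dB more.

A, by 6.475 dB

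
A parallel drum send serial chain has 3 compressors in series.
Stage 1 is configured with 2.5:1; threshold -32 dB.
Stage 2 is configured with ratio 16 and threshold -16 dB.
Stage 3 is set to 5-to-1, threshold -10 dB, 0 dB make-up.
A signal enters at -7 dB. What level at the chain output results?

Stage 1: 25 dB above -32 dB, reduced 2.5:1 to 10 dB above → -22 dB.
Stage 2: -22 dB is at or below the -16 dB threshold — no compression; output -22 dB.
Stage 3: below threshold (-22 ≤ -10); passes unchanged; output -22 dB.

-22 dB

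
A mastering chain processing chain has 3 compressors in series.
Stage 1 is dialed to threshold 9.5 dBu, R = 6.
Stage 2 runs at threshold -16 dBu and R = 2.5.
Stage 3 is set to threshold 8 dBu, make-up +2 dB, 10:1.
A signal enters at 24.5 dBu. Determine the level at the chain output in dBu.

-2.8 dBu

Stage 1: overshoot 15 dB → 15/6 = 2.5 dB → 12 dBu.
Stage 2: 12 dBu is 28 dB over -16 dBu; at 2.5:1 that becomes 11.2 dB over, giving -4.8 dBu.
Stage 3: -4.8 dBu ≤ 8 dBu, so stage 3 doesn't engage; make-up brings it to -2.8 dBu.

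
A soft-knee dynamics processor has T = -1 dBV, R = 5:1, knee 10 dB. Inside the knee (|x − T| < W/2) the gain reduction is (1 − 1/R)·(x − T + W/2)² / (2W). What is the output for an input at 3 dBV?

x − T + W/2 = 3 − (-1) + 5 = 9.
GR = (1 − 1/5) × 9² / 20 = 0.8 × 81 / 20 = 3.24 dB.
Output = 3 − 3.24 = -0.24 dBV.

-0.24 dBV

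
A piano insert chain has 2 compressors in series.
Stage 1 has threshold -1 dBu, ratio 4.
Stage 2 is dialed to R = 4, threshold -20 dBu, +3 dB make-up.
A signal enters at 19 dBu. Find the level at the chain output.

-11 dBu

Stage 1: overshoot 20 dB → 20/4 = 5 dB → 4 dBu.
Stage 2: 24 dB above -20 dBu, reduced 4:1 to 6 dB above → -14 dBu; +3 dB make-up → -11 dBu.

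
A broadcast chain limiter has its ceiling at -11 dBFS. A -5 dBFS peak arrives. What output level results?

-11 dBFS

A brickwall limiter is an ∞:1 compressor: any input above the ceiling is clamped to -11 dBFS.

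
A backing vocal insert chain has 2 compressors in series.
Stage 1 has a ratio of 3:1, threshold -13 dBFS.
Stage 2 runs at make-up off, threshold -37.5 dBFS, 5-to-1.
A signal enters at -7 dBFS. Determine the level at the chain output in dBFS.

-32.2 dBFS

Stage 1: 6 dB above -13 dBFS, reduced 3:1 to 2 dB above → -11 dBFS.
Stage 2: -11 dBFS is 26.5 dB over -37.5 dBFS; at 5:1 that becomes 5.3 dB over, giving -32.2 dBFS.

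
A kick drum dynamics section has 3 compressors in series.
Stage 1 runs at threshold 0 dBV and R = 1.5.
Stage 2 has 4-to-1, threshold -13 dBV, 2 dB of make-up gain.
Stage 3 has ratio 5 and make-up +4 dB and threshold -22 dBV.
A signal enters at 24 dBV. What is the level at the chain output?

Stage 1: overshoot 24 dB → 24/1.5 = 16 dB → 16 dBV.
Stage 2: overshoot 29 dB → 29/4 = 7.25 dB → -5.75 dBV; +2 dB make-up → -3.75 dBV.
Stage 3: 18.25 dB above -22 dBV, reduced 5:1 to 3.65 dB above → -18.35 dBV; +4 dB make-up → -14.35 dBV.

-14.35 dBV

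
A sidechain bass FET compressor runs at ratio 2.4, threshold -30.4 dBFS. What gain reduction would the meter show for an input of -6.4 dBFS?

Overshoot = -6.4 − (-30.4) = 24 dB.
A 2.4:1 ratio leaves 10 dB of that excess.
GR = overshoot in − overshoot out = 24 − 10 = 14 dB.

14 dB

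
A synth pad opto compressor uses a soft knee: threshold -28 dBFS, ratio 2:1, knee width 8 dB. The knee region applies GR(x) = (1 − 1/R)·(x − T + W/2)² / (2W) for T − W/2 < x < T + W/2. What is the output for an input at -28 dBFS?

x − T + W/2 = -28 − (-28) + 4 = 4.
GR = (1 − 1/2) × 4² / 16 = 0.5 × 16 / 16 = 0.5 dB.
Output = -28 − 0.5 = -28.5 dBFS.

-28.5 dBFS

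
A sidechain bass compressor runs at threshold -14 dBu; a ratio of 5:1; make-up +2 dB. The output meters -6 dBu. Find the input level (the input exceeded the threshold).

Remove make-up: -6 − 2 = -8 dBu.
Post-compression overshoot = -8 − (-14) = 6 dB.
Undo the ratio: input overshoot = 6 × 5 = 30 dB, giving input = 16 dBu.

16 dBu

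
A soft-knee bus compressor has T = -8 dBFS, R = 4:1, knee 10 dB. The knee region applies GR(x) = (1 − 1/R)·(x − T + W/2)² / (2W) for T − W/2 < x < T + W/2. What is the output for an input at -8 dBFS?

x − T + W/2 = -8 − (-8) + 5 = 5.
GR = (1 − 1/4) × 5² / 20 = 0.75 × 25 / 20 = 0.9375 dB.
Output = -8 − 0.9375 = -8.9375 dBFS.

-8.9375 dBFS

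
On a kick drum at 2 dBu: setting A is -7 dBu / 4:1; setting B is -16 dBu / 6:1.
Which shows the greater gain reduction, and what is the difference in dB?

A: overshoot 9 dB → output overshoot 2.25 dB → GR 6.75 dB.
B: overshoot 18 dB → output overshoot 3 dB → GR 15 dB.
B applies 8.25 dB more gain reduction.

B, by 8.25 dB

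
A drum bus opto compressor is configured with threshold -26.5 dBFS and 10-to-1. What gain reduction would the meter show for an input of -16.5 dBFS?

9 dB

Overshoot = -16.5 − (-26.5) = 10 dB.
After 10:1 compression the overshoot becomes 10/10 = 1 dB.
GR = overshoot in − overshoot out = 10 − 1 = 9 dB.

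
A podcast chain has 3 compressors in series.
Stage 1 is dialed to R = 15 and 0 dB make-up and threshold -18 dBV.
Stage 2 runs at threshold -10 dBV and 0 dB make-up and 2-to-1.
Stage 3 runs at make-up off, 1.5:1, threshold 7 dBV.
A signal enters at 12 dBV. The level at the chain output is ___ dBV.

Stage 1: 30 dB above -18 dBV, reduced 15:1 to 2 dB above → -16 dBV.
Stage 2: -16 dBV ≤ -10 dBV, so stage 2 doesn't engage; output -16 dBV.
Stage 3: -16 dBV ≤ 7 dBV, so stage 3 doesn't engage; output -16 dBV.

-16 dBV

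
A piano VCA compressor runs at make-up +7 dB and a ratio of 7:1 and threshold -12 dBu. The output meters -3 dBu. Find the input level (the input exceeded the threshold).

2 dBu

Stripping the +7 dB make-up gives -10 dBu at the gain stage.
Post-compression overshoot = -10 − (-12) = 2 dB.
Before 7:1 compression the overshoot was 2 × 7 = 14 dB, so input = -12 + 14 = 2 dBu.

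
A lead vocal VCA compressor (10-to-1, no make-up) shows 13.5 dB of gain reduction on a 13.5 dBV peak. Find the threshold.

-1.5 dBV

Input is 15 dB above T (since output overshoot × R = input overshoot: (0 − T)·10 = 13.5 − T gives T = -1.5 dBV).
Check: -1.5 + (13.5 − (-1.5))/10 = -1.5 + 1.5 = 0 dBV. ✓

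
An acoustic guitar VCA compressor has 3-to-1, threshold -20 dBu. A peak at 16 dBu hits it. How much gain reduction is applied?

The signal is 36 dB above threshold.
After 3:1 compression the overshoot becomes 36/3 = 12 dB.
GR = overshoot in − overshoot out = 36 − 12 = 24 dB.

24 dB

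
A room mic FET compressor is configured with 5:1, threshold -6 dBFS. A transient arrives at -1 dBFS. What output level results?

-1 dBFS sits 5 dB over threshold.
The 5 dB excess becomes 1 dB after 5:1 reduction.
So the level is -6 + 1 = -5 dBFS.

-5 dBFS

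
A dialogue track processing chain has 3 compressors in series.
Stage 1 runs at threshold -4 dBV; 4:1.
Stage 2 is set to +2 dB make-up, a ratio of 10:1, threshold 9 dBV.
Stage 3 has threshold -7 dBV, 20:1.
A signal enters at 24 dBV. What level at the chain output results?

-6.4 dBV

Stage 1: 24 dBV is 28 dB over -4 dBV; at 4:1 that becomes 7 dB over, giving 3 dBV.
Stage 2: below threshold (3 ≤ 9); passes unchanged; make-up brings it to 5 dBV.
Stage 3: overshoot 12 dB → 12/20 = 0.6 dB → -6.4 dBV.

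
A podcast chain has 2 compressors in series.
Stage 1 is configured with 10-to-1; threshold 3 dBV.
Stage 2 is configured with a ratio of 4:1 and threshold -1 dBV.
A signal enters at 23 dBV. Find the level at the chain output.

Stage 1: overshoot 20 dB → 20/10 = 2 dB → 5 dBV.
Stage 2: 5 dBV is 6 dB over -1 dBV; at 4:1 that becomes 1.5 dB over, giving 0.5 dBV.

0.5 dBV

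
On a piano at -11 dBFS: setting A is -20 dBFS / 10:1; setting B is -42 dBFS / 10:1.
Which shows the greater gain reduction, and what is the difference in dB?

B, by 19.8 dB

A: GR = 9 − 9/10 = 8.1 dB.
B: GR = 31 − 31/10 = 27.9 dB.
Difference: 19.8 dB in favour of B.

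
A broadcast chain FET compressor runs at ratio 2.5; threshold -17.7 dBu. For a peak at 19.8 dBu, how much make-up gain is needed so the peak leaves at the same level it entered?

The peak compresses to -17.7 + 37.5/2.5 = -2.7 dBu.
To reach 19.8 dBu requires 19.8 − (-2.7) = 22.5 dB of make-up.

22.5 dB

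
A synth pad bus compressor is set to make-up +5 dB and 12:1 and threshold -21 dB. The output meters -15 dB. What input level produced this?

-9 dB

Before make-up, the level was -15 − 5 = -20 dB.
Post-compression overshoot = -20 − (-21) = 1 dB.
Before 12:1 compression the overshoot was 1 × 12 = 12 dB, so input = -21 + 12 = -9 dB.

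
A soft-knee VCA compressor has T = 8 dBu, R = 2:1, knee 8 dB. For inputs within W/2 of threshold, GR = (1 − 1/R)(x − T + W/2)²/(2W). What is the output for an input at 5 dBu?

x − T + W/2 = 5 − 8 + 4 = 1.
GR = (1 − 1/2) × 1² / 16 = 0.5 × 1 / 16 = 0.03125 dB.
Output = 5 − 0.03125 = 4.96875 dBu.

4.96875 dBu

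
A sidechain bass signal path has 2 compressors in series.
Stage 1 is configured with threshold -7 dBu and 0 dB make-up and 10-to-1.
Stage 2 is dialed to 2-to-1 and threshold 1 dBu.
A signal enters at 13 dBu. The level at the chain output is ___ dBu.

-5 dBu

Stage 1: 13 dBu is 20 dB over -7 dBu; at 10:1 that becomes 2 dB over, giving -5 dBu.
Stage 2: -5 dBu ≤ 1 dBu, so stage 2 doesn't engage; output -5 dBu.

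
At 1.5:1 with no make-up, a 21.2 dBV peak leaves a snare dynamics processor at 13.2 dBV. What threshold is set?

-2.8 dBV

Let T be the threshold. Output overshoot = (input overshoot)/R, so 13.2 − T = (21.2 − T)/1.5.
1.5·(13.2 − T) = 21.2 − T → 0.5·T = 19.8 − 21.2 = -1.4.
T = -1.4/0.5 = -2.8 dBV.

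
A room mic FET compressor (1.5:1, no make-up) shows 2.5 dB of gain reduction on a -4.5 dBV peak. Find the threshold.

-12 dBV

Input is 7.5 dB above T (since output overshoot × R = input overshoot: (-7 − T)·1.5 = -4.5 − T gives T = -12 dBV).
Check: -12 + (-4.5 − (-12))/1.5 = -12 + 5 = -7 dBV. ✓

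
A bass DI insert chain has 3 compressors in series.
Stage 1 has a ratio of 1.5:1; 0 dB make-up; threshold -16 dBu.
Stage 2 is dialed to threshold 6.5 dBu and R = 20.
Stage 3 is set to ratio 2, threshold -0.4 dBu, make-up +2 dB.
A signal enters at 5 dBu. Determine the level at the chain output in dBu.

0 dBu

Stage 1: overshoot 21 dB → 21/1.5 = 14 dB → -2 dBu.
Stage 2: below threshold (-2 ≤ 6.5); passes unchanged; output -2 dBu.
Stage 3: -2 dBu ≤ -0.4 dBu, so stage 3 doesn't engage; make-up brings it to 0 dBu.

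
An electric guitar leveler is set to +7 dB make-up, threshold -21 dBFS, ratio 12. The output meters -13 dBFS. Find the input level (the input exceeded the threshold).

Stripping the +7 dB make-up gives -20 dBFS at the gain stage.
Post-compression overshoot = -20 − (-21) = 1 dB.
Input overshoot = R × output overshoot = 12 dB → input = -21 + 12 = -9 dBFS.

-9 dBFS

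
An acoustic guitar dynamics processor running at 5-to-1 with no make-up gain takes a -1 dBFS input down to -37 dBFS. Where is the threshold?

Let T be the threshold. Output overshoot = (input overshoot)/R, so -37 − T = (-1 − T)/5.
5·(-37 − T) = -1 − T → 4·T = -185 − (-1) = -184.
T = -184/4 = -46 dBFS.

-46 dBFS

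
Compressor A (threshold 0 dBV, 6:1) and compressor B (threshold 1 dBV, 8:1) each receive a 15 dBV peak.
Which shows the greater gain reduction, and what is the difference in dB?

A: 15 dB over, compressed to 2.5 dB over, so 12.5 dB of GR.
B: 14 dB over, compressed to 1.75 dB over, so 12.25 dB of GR.
A applies 0.25 dB more gain reduction.

A, by 0.25 dB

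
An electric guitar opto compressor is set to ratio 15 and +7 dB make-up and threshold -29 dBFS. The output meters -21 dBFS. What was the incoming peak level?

Before make-up, the level was -21 − 7 = -28 dBFS.
The compressed level sits -28 − (-29) = 1 dB over threshold.
Input overshoot = R × output overshoot = 15 dB → input = -29 + 15 = -14 dBFS.

-14 dBFS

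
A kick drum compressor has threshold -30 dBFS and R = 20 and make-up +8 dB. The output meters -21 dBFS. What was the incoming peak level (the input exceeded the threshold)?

-10 dBFS

Remove make-up: -21 − 8 = -29 dBFS.
The compressed level sits -29 − (-30) = 1 dB over threshold.
Undo the ratio: input overshoot = 1 × 20 = 20 dB, giving input = -10 dBFS.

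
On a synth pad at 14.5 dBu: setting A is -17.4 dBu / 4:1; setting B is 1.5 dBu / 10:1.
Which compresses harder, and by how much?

A, by 12.225 dB

A: overshoot 31.9 dB → output overshoot 7.975 dB → GR 23.925 dB.
B: overshoot 13 dB → output overshoot 1.3 dB → GR 11.7 dB.
Difference: 12.225 dB in favour of A.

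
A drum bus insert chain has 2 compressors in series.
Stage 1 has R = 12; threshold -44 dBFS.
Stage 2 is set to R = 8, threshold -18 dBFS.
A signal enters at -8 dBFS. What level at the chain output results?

-41 dBFS

Stage 1: 36 dB above -44 dBFS, reduced 12:1 to 3 dB above → -41 dBFS.
Stage 2: below threshold (-41 ≤ -18); passes unchanged; output -41 dBFS.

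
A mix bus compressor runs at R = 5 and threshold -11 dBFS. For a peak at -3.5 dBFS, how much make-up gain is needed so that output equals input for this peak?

The peak compresses to -11 + 7.5/5 = -9.5 dBFS.
To reach -3.5 dBFS requires -3.5 − (-9.5) = 6 dB of make-up.

6 dB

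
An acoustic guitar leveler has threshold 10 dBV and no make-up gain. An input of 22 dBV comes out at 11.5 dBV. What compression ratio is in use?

8:1

Input overshoot = 22 − 10 = 12 dB; output overshoot = 11.5 − 10 = 1.5 dB.
Ratio = 12 / 1.5 = 8.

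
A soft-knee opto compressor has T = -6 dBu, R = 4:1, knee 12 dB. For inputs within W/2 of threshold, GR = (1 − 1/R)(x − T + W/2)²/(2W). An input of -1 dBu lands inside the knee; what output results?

-4.78125 dBu

x − T + W/2 = -1 − (-6) + 6 = 11.
GR = (1 − 1/4) × 11² / 24 = 0.75 × 121 / 24 = 3.78125 dB.
Output = -1 − 3.78125 = -4.78125 dBu.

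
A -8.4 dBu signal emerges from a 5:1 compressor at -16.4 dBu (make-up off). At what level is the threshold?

Gain reduction = -8.4 − (-16.4) = 8 dB; output overshoot = GR / (R − 1) = 8 / 4 = 2 dB.
Threshold = output − output overshoot = -16.4 − 2 = -18.4 dBu.

-18.4 dBu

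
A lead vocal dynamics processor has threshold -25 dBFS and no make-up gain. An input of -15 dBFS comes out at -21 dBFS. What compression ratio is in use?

2.5:1

Input overshoot = -15 − (-25) = 10 dB; output overshoot = -21 − (-25) = 4 dB.
Ratio = 10 / 4 = 2.5.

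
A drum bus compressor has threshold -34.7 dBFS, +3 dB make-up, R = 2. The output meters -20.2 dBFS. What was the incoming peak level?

Before make-up, the level was -20.2 − 3 = -23.2 dBFS.
That's 11.5 dB above the -34.7 dBFS threshold.
Undo the ratio: input overshoot = 11.5 × 2 = 23 dB, giving input = -11.7 dBFS.

-11.7 dBFS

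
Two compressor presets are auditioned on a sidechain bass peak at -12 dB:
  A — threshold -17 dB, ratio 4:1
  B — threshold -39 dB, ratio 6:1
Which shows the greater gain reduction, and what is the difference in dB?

A: overshoot 5 dB → output overshoot 1.25 dB → GR 3.75 dB.
B: overshoot 27 dB → output overshoot 4.5 dB → GR 22.5 dB.
B applies 18.75 dB more gain reduction.

B, by 18.75 dB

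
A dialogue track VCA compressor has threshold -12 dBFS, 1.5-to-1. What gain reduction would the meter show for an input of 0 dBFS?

0 dBFS exceeds the threshold by 12 dB.
A 1.5:1 ratio leaves 8 dB of that excess.
GR = overshoot in − overshoot out = 12 − 8 = 4 dB.

4 dB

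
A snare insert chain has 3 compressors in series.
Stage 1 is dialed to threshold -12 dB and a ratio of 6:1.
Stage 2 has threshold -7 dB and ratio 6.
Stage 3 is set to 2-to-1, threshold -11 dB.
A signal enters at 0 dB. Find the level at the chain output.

-10.5 dB

Stage 1: 0 dB is 12 dB over -12 dB; at 6:1 that becomes 2 dB over, giving -10 dB.
Stage 2: -10 dB is at or below the -7 dB threshold — no compression; output -10 dB.
Stage 3: -10 dB is 1 dB over -11 dB; at 2:1 that becomes 0.5 dB over, giving -10.5 dB.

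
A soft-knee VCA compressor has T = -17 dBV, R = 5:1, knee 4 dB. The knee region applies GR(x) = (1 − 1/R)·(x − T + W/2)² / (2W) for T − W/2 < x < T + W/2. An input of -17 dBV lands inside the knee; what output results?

x − T + W/2 = -17 − (-17) + 2 = 2.
GR = (1 − 1/5) × 2² / 8 = 0.8 × 4 / 8 = 0.4 dB.
Output = -17 − 0.4 = -17.4 dBV.

-17.4 dBV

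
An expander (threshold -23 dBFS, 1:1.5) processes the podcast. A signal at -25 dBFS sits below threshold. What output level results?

Undershoot = (-23) − (-25) = 2 dB.
At 1:1.5, that expands to 3 dB under threshold.
Output = -23 − 3 = -26 dBFS.

-26 dBFS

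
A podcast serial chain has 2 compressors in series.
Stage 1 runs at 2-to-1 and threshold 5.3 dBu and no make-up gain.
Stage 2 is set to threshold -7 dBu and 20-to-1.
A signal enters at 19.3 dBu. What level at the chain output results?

-6.035 dBu

Stage 1: 14 dB above 5.3 dBu, reduced 2:1 to 7 dB above → 12.3 dBu.
Stage 2: 12.3 dBu is 19.3 dB over -7 dBu; at 20:1 that becomes 0.965 dB over, giving -6.035 dBu.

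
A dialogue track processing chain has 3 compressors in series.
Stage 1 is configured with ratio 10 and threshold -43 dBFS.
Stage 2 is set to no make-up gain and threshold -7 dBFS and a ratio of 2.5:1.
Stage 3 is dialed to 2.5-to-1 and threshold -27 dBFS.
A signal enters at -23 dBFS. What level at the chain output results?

-41 dBFS

Stage 1: overshoot 20 dB → 20/10 = 2 dB → -41 dBFS.
Stage 2: -41 dBFS ≤ -7 dBFS, so stage 2 doesn't engage; output -41 dBFS.
Stage 3: below threshold (-41 ≤ -27); passes unchanged; output -41 dBFS.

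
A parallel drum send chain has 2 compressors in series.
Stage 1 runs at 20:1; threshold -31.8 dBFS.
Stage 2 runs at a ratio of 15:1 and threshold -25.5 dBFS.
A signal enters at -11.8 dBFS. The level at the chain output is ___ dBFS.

Stage 1: 20 dB above -31.8 dBFS, reduced 20:1 to 1 dB above → -30.8 dBFS.
Stage 2: -30.8 dBFS is at or below the -25.5 dBFS threshold — no compression; output -30.8 dBFS.

-30.8 dBFS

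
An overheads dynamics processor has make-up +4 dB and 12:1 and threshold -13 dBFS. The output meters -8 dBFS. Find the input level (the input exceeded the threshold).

Stripping the +4 dB make-up gives -12 dBFS at the gain stage.
That's 1 dB above the -13 dBFS threshold.
Before 12:1 compression the overshoot was 1 × 12 = 12 dB, so input = -13 + 12 = -1 dBFS.

-1 dBFS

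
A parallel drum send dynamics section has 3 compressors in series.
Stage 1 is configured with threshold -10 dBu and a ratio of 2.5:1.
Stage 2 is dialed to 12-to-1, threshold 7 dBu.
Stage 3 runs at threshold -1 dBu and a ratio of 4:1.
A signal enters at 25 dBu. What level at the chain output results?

Stage 1: 35 dB above -10 dBu, reduced 2.5:1 to 14 dB above → 4 dBu.
Stage 2: 4 dBu is at or below the 7 dBu threshold — no compression; output 4 dBu.
Stage 3: 5 dB above -1 dBu, reduced 4:1 to 1.25 dB above → 0.25 dBu.

0.25 dBu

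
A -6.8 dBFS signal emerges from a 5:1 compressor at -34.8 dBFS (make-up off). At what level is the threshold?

Input is 35 dB above T (since output overshoot × R = input overshoot: (-34.8 − T)·5 = -6.8 − T gives T = -41.8 dBFS).
Check: -41.8 + (-6.8 − (-41.8))/5 = -41.8 + 7 = -34.8 dBFS. ✓

-41.8 dBFS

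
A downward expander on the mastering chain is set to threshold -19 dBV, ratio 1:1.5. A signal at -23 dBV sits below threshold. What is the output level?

The input is 4 dB below the -19 dBV threshold.
A 1:1.5 expander multiplies undershoot by 1.5: 4 × 1.5 = 6 dB below threshold.
Output = -19 − 6 = -25 dBV.

-25 dBV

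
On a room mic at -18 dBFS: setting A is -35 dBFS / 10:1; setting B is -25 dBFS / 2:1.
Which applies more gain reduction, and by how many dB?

A: GR = 17 − 17/10 = 15.3 dB.
B: GR = 7 − 7/2 = 3.5 dB.
A applies 11.8 dB more gain reduction.

A, by 11.8 dB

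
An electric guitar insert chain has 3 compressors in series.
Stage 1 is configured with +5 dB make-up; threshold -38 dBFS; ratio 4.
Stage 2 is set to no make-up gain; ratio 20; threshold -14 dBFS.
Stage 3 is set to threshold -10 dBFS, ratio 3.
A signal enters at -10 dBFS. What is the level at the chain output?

Stage 1: overshoot 28 dB → 28/4 = 7 dB → -31 dBFS; +5 dB make-up → -26 dBFS.
Stage 2: below threshold (-26 ≤ -14); passes unchanged; output -26 dBFS.
Stage 3: -26 dBFS is at or below the -10 dBFS threshold — no compression; output -26 dBFS.

-26 dBFS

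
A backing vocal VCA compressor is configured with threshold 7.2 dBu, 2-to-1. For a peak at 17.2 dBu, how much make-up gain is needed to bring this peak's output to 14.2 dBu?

Without make-up, output = threshold + overshoot/2 = 7.2 + 5 = 12.2 dBu.
Gap to target: 2 dB.

2 dB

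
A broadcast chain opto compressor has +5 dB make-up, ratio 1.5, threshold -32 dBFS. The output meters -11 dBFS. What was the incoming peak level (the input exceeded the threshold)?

-8 dBFS

Stripping the +5 dB make-up gives -16 dBFS at the gain stage.
That's 16 dB above the -32 dBFS threshold.
Before 1.5:1 compression the overshoot was 16 × 1.5 = 24 dB, so input = -32 + 24 = -8 dBFS.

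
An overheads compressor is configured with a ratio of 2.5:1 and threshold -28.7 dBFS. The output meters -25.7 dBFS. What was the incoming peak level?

-21.2 dBFS

The compressed level sits -25.7 − (-28.7) = 3 dB over threshold.
Undo the ratio: input overshoot = 3 × 2.5 = 7.5 dB, giving input = -21.2 dBFS.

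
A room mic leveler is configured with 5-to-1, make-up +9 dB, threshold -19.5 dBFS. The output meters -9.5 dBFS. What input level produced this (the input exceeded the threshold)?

-14.5 dBFS

Stripping the +9 dB make-up gives -18.5 dBFS at the gain stage.
Post-compression overshoot = -18.5 − (-19.5) = 1 dB.
Before 5:1 compression the overshoot was 1 × 5 = 5 dB, so input = -19.5 + 5 = -14.5 dBFS.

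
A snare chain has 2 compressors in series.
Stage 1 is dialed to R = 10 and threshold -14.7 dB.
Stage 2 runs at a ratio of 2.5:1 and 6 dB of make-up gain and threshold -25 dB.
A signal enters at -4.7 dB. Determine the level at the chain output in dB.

Stage 1: overshoot 10 dB → 10/10 = 1 dB → -13.7 dB.
Stage 2: -13.7 dB is 11.3 dB over -25 dB; at 2.5:1 that becomes 4.52 dB over, giving -20.48 dB; +6 dB make-up → -14.48 dB.

-14.48 dB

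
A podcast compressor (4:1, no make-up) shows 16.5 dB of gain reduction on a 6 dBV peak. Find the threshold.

Let T be the threshold. Output overshoot = (input overshoot)/R, so -10.5 − T = (6 − T)/4.
4·(-10.5 − T) = 6 − T → 3·T = -42 − 6 = -48.
T = -48/3 = -16 dBV.

-16 dBV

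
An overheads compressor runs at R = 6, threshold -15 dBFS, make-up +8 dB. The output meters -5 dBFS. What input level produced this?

-3 dBFS

Stripping the +8 dB make-up gives -13 dBFS at the gain stage.
Post-compression overshoot = -13 − (-15) = 2 dB.
Undo the ratio: input overshoot = 2 × 6 = 12 dB, giving input = -3 dBFS.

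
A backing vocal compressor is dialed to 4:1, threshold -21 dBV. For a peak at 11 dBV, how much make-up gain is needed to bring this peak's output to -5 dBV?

8 dB

Without make-up, output = threshold + overshoot/4 = -21 + 8 = -13 dBV.
Gap to target: 8 dB.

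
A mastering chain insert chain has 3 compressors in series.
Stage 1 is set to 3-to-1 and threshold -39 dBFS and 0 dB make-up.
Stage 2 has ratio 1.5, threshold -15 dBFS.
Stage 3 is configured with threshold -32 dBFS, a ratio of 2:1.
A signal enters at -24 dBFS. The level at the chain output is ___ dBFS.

Stage 1: overshoot 15 dB → 15/3 = 5 dB → -34 dBFS.
Stage 2: -34 dBFS is at or below the -15 dBFS threshold — no compression; output -34 dBFS.
Stage 3: -34 dBFS ≤ -32 dBFS, so stage 3 doesn't engage; output -34 dBFS.

-34 dBFS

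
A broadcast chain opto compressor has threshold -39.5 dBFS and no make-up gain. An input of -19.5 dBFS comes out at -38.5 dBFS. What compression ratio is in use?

20:1

Input overshoot = -19.5 − (-39.5) = 20 dB; output overshoot = -38.5 − (-39.5) = 1 dB.
Ratio = 20 / 1 = 20.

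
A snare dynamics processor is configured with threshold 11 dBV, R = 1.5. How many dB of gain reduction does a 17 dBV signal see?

2 dB

17 dBV exceeds the threshold by 6 dB.
At 1.5:1, output sits 6/1.5 = 4 dB above threshold.
Gain reduction = 6 − 4 = 2 dB.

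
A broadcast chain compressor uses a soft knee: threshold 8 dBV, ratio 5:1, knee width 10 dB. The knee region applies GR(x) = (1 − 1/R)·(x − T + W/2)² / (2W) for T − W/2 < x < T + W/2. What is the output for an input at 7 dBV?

x − T + W/2 = 7 − 8 + 5 = 4.
GR = (1 − 1/5) × 4² / 20 = 0.8 × 16 / 20 = 0.64 dB.
Output = 7 − 0.64 = 6.36 dBV.

6.36 dBV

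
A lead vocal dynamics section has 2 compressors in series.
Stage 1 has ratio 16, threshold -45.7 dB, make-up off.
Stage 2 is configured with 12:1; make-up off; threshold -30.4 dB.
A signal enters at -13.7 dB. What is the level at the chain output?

-43.7 dB

Stage 1: -13.7 dB is 32 dB over -45.7 dB; at 16:1 that becomes 2 dB over, giving -43.7 dB.
Stage 2: -43.7 dB ≤ -30.4 dB, so stage 2 doesn't engage; output -43.7 dB.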